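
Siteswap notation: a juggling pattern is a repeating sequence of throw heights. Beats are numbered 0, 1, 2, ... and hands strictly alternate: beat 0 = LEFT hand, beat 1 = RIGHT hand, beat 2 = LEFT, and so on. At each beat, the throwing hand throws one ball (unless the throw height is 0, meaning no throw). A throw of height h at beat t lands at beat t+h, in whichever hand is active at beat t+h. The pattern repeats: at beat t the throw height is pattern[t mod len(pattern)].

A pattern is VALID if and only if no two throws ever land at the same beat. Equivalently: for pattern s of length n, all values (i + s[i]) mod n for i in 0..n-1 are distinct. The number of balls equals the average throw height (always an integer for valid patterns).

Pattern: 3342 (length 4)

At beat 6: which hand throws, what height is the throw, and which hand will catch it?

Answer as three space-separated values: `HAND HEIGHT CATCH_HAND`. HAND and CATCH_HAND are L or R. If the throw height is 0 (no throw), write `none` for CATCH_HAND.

Beat 6: 6 mod 2 = 0, so hand = L
Throw height = pattern[6 mod 4] = pattern[2] = 4
Lands at beat 6+4=10, 10 mod 2 = 0, so catch hand = L

Answer: L 4 L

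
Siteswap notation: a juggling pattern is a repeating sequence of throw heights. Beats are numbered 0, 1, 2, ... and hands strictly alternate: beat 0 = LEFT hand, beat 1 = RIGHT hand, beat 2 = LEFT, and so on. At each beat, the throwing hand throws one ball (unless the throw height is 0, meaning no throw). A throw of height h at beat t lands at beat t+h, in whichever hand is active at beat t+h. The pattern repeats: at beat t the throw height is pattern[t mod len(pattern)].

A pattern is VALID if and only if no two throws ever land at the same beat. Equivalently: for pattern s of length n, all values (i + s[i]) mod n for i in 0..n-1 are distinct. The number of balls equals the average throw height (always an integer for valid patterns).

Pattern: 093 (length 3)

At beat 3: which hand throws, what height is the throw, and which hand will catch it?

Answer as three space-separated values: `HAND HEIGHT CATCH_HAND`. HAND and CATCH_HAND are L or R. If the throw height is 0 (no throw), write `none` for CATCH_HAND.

Answer: R 0 none

Derivation:
Beat 3: 3 mod 2 = 1, so hand = R
Throw height = pattern[3 mod 3] = pattern[0] = 0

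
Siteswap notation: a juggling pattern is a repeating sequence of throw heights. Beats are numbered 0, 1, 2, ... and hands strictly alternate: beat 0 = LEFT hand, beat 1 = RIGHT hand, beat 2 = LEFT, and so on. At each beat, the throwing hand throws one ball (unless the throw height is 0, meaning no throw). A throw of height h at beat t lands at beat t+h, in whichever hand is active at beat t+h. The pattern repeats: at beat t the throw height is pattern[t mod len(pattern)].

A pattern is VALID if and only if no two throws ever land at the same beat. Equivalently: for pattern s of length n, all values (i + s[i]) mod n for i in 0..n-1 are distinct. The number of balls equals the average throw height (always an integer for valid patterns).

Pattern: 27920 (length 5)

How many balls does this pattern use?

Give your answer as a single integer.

Pattern = [2, 7, 9, 2, 0], length n = 5
  position 0: throw height = 2, running sum = 2
  position 1: throw height = 7, running sum = 9
  position 2: throw height = 9, running sum = 18
  position 3: throw height = 2, running sum = 20
  position 4: throw height = 0, running sum = 20
Total sum = 20; balls = sum / n = 20 / 5 = 4

Answer: 4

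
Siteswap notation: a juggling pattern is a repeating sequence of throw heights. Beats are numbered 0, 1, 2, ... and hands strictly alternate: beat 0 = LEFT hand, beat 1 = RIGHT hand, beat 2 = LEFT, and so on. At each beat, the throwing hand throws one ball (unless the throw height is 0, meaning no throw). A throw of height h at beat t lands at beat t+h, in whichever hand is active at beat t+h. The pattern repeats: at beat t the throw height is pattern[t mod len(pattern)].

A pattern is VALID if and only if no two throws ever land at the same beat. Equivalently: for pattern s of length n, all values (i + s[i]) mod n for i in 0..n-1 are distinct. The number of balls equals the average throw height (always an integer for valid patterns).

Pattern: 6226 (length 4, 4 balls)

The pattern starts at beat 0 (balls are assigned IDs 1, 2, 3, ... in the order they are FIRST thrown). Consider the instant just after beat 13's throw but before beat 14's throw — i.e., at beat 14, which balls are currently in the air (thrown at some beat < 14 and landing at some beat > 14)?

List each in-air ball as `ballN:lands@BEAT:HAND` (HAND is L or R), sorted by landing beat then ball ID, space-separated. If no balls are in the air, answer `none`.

Answer: ball4:lands@15:R ball2:lands@17:R ball3:lands@18:L

Derivation:
Beat 0 (L): throw ball1 h=6 -> lands@6:L; in-air after throw: [b1@6:L]
Beat 1 (R): throw ball2 h=2 -> lands@3:R; in-air after throw: [b2@3:R b1@6:L]
Beat 2 (L): throw ball3 h=2 -> lands@4:L; in-air after throw: [b2@3:R b3@4:L b1@6:L]
Beat 3 (R): throw ball2 h=6 -> lands@9:R; in-air after throw: [b3@4:L b1@6:L b2@9:R]
Beat 4 (L): throw ball3 h=6 -> lands@10:L; in-air after throw: [b1@6:L b2@9:R b3@10:L]
Beat 5 (R): throw ball4 h=2 -> lands@7:R; in-air after throw: [b1@6:L b4@7:R b2@9:R b3@10:L]
Beat 6 (L): throw ball1 h=2 -> lands@8:L; in-air after throw: [b4@7:R b1@8:L b2@9:R b3@10:L]
Beat 7 (R): throw ball4 h=6 -> lands@13:R; in-air after throw: [b1@8:L b2@9:R b3@10:L b4@13:R]
Beat 8 (L): throw ball1 h=6 -> lands@14:L; in-air after throw: [b2@9:R b3@10:L b4@13:R b1@14:L]
Beat 9 (R): throw ball2 h=2 -> lands@11:R; in-air after throw: [b3@10:L b2@11:R b4@13:R b1@14:L]
Beat 10 (L): throw ball3 h=2 -> lands@12:L; in-air after throw: [b2@11:R b3@12:L b4@13:R b1@14:L]
Beat 11 (R): throw ball2 h=6 -> lands@17:R; in-air after throw: [b3@12:L b4@13:R b1@14:L b2@17:R]
Beat 12 (L): throw ball3 h=6 -> lands@18:L; in-air after throw: [b4@13:R b1@14:L b2@17:R b3@18:L]
Beat 13 (R): throw ball4 h=2 -> lands@15:R; in-air after throw: [b1@14:L b4@15:R b2@17:R b3@18:L]
Beat 14 (L): throw ball1 h=2 -> lands@16:L; in-air after throw: [b4@15:R b1@16:L b2@17:R b3@18:L]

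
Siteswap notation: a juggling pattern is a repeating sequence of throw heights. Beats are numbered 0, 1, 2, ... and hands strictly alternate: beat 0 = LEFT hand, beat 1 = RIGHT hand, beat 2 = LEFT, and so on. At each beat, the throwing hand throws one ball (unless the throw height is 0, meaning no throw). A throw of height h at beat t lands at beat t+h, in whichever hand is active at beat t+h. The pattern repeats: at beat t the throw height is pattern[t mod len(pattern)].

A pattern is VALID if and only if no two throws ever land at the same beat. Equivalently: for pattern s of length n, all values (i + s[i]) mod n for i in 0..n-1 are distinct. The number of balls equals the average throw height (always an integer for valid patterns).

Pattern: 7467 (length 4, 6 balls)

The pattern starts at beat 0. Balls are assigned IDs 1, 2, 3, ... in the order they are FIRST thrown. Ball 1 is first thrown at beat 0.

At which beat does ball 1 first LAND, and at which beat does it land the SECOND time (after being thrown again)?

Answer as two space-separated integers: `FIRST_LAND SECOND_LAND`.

Answer: 7 14

Derivation:
Beat 0 (L): throw ball1 h=7 -> lands@7:R; in-air after throw: [b1@7:R]
Beat 1 (R): throw ball2 h=4 -> lands@5:R; in-air after throw: [b2@5:R b1@7:R]
Beat 2 (L): throw ball3 h=6 -> lands@8:L; in-air after throw: [b2@5:R b1@7:R b3@8:L]
Beat 3 (R): throw ball4 h=7 -> lands@10:L; in-air after throw: [b2@5:R b1@7:R b3@8:L b4@10:L]
Beat 4 (L): throw ball5 h=7 -> lands@11:R; in-air after throw: [b2@5:R b1@7:R b3@8:L b4@10:L b5@11:R]
Beat 5 (R): throw ball2 h=4 -> lands@9:R; in-air after throw: [b1@7:R b3@8:L b2@9:R b4@10:L b5@11:R]
Beat 6 (L): throw ball6 h=6 -> lands@12:L; in-air after throw: [b1@7:R b3@8:L b2@9:R b4@10:L b5@11:R b6@12:L]
Beat 7 (R): throw ball1 h=7 -> lands@14:L; in-air after throw: [b3@8:L b2@9:R b4@10:L b5@11:R b6@12:L b1@14:L]
Beat 8 (L): throw ball3 h=7 -> lands@15:R; in-air after throw: [b2@9:R b4@10:L b5@11:R b6@12:L b1@14:L b3@15:R]
Beat 9 (R): throw ball2 h=4 -> lands@13:R; in-air after throw: [b4@10:L b5@11:R b6@12:L b2@13:R b1@14:L b3@15:R]
Beat 10 (L): throw ball4 h=6 -> lands@16:L; in-air after throw: [b5@11:R b6@12:L b2@13:R b1@14:L b3@15:R b4@16:L]
Beat 11 (R): throw ball5 h=7 -> lands@18:L; in-air after throw: [b6@12:L b2@13:R b1@14:L b3@15:R b4@16:L b5@18:L]
Beat 12 (L): throw ball6 h=7 -> lands@19:R; in-air after throw: [b2@13:R b1@14:L b3@15:R b4@16:L b5@18:L b6@19:R]
Beat 13 (R): throw ball2 h=4 -> lands@17:R; in-air after throw: [b1@14:L b3@15:R b4@16:L b2@17:R b5@18:L b6@19:R]
Beat 14 (L): throw ball1 h=6 -> lands@20:L; in-air after throw: [b3@15:R b4@16:L b2@17:R b5@18:L b6@19:R b1@20:L]
Ball 1: thrown@0 h=7 -> first land @7; rethrown@7 h=7 -> second land @14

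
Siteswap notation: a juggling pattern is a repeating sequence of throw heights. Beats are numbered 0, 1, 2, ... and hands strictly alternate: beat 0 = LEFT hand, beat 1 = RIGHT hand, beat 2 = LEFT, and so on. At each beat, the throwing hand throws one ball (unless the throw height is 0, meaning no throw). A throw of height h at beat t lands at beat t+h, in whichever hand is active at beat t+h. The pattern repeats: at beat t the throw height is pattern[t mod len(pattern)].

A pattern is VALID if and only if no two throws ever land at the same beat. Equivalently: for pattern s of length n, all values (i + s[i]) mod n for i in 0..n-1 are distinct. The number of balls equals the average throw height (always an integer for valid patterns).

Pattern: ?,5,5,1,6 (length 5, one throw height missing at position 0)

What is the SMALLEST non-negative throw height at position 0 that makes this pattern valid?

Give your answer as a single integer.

Answer: 3

Derivation:
i=0: s[i]=? (unknown)
i=1: (1 + 5) mod 5 = 1
i=2: (2 + 5) mod 5 = 2
i=3: (3 + 1) mod 5 = 4
i=4: (4 + 6) mod 5 = 0
Known residues: [0, 1, 2, 4]; need a permutation of 0..4, so missing residue r = 3
Need (0 + s) mod 5 = 3; smallest s = (3 - 0) mod 5 = 3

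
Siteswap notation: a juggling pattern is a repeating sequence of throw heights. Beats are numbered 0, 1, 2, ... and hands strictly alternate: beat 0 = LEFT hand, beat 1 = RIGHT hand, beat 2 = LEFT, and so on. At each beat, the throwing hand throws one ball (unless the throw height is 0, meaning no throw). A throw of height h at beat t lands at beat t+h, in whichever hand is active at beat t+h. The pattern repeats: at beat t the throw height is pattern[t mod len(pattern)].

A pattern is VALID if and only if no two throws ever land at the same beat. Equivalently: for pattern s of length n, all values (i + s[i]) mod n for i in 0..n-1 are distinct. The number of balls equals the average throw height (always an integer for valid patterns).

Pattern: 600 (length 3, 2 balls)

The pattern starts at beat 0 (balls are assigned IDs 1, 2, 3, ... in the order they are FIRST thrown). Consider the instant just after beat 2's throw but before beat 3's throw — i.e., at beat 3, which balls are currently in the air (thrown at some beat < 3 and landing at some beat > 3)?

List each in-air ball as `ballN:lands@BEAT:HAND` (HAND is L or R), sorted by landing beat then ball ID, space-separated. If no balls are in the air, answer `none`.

Beat 0 (L): throw ball1 h=6 -> lands@6:L; in-air after throw: [b1@6:L]
Beat 3 (R): throw ball2 h=6 -> lands@9:R; in-air after throw: [b1@6:L b2@9:R]

Answer: ball1:lands@6:L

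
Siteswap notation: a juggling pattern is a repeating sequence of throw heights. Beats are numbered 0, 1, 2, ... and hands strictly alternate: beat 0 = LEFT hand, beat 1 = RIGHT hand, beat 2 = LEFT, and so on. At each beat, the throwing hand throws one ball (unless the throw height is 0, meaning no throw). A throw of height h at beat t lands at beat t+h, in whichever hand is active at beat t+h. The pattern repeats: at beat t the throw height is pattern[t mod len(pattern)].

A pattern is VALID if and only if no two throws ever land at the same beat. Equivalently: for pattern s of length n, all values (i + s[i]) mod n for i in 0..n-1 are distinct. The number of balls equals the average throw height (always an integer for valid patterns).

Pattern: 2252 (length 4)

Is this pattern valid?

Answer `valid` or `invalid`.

i=0: (i + s[i]) mod n = (0 + 2) mod 4 = 2
i=1: (i + s[i]) mod n = (1 + 2) mod 4 = 3
i=2: (i + s[i]) mod n = (2 + 5) mod 4 = 3
i=3: (i + s[i]) mod n = (3 + 2) mod 4 = 1
Residues: [2, 3, 3, 1], distinct: False

Answer: invalid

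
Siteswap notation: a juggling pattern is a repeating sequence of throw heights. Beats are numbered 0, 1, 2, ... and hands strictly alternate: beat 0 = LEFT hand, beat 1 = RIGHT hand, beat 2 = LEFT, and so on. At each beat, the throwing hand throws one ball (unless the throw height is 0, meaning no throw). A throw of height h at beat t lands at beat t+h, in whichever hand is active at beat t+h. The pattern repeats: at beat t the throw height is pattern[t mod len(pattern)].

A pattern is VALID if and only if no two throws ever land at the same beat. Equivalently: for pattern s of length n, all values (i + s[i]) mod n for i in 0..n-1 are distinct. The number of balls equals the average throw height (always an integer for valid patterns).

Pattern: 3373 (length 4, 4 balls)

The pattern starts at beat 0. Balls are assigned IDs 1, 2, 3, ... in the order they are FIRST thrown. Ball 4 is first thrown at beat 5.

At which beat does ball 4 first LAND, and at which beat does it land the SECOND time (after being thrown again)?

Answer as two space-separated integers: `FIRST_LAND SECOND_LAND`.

Answer: 8 11

Derivation:
Beat 0 (L): throw ball1 h=3 -> lands@3:R; in-air after throw: [b1@3:R]
Beat 1 (R): throw ball2 h=3 -> lands@4:L; in-air after throw: [b1@3:R b2@4:L]
Beat 2 (L): throw ball3 h=7 -> lands@9:R; in-air after throw: [b1@3:R b2@4:L b3@9:R]
Beat 3 (R): throw ball1 h=3 -> lands@6:L; in-air after throw: [b2@4:L b1@6:L b3@9:R]
Beat 4 (L): throw ball2 h=3 -> lands@7:R; in-air after throw: [b1@6:L b2@7:R b3@9:R]
Beat 5 (R): throw ball4 h=3 -> lands@8:L; in-air after throw: [b1@6:L b2@7:R b4@8:L b3@9:R]
Beat 6 (L): throw ball1 h=7 -> lands@13:R; in-air after throw: [b2@7:R b4@8:L b3@9:R b1@13:R]
Beat 7 (R): throw ball2 h=3 -> lands@10:L; in-air after throw: [b4@8:L b3@9:R b2@10:L b1@13:R]
Beat 8 (L): throw ball4 h=3 -> lands@11:R; in-air after throw: [b3@9:R b2@10:L b4@11:R b1@13:R]
Beat 9 (R): throw ball3 h=3 -> lands@12:L; in-air after throw: [b2@10:L b4@11:R b3@12:L b1@13:R]
Beat 10 (L): throw ball2 h=7 -> lands@17:R; in-air after throw: [b4@11:R b3@12:L b1@13:R b2@17:R]
Beat 11 (R): throw ball4 h=3 -> lands@14:L; in-air after throw: [b3@12:L b1@13:R b4@14:L b2@17:R]
Ball 4: thrown@5 h=3 -> first land @8; rethrown@8 h=3 -> second land @11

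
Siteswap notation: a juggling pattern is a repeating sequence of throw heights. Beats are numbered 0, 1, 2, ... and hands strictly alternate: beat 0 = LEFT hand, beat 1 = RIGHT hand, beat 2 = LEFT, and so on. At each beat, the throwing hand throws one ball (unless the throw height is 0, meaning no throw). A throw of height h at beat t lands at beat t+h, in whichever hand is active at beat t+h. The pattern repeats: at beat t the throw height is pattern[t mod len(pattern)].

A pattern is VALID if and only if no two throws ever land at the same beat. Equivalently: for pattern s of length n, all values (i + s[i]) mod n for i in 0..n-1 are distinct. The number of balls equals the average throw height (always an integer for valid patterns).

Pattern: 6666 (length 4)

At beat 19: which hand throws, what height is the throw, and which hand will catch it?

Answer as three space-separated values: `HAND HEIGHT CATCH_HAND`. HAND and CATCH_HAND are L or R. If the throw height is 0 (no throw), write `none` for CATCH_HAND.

Answer: R 6 R

Derivation:
Beat 19: 19 mod 2 = 1, so hand = R
Throw height = pattern[19 mod 4] = pattern[3] = 6
Lands at beat 19+6=25, 25 mod 2 = 1, so catch hand = R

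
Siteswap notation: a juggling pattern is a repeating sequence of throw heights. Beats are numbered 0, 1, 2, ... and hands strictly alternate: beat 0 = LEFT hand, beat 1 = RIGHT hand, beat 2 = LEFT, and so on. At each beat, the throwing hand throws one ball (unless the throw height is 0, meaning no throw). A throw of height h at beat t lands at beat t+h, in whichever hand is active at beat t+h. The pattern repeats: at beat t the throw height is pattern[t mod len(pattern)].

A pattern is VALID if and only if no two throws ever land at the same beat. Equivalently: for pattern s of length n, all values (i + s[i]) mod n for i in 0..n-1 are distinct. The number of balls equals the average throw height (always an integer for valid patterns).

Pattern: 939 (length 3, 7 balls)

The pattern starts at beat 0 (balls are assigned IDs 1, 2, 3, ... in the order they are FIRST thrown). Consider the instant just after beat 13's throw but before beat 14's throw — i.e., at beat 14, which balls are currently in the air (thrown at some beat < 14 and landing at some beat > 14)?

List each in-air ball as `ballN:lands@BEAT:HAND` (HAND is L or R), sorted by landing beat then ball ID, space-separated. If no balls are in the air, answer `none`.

Beat 0 (L): throw ball1 h=9 -> lands@9:R; in-air after throw: [b1@9:R]
Beat 1 (R): throw ball2 h=3 -> lands@4:L; in-air after throw: [b2@4:L b1@9:R]
Beat 2 (L): throw ball3 h=9 -> lands@11:R; in-air after throw: [b2@4:L b1@9:R b3@11:R]
Beat 3 (R): throw ball4 h=9 -> lands@12:L; in-air after throw: [b2@4:L b1@9:R b3@11:R b4@12:L]
Beat 4 (L): throw ball2 h=3 -> lands@7:R; in-air after throw: [b2@7:R b1@9:R b3@11:R b4@12:L]
Beat 5 (R): throw ball5 h=9 -> lands@14:L; in-air after throw: [b2@7:R b1@9:R b3@11:R b4@12:L b5@14:L]
Beat 6 (L): throw ball6 h=9 -> lands@15:R; in-air after throw: [b2@7:R b1@9:R b3@11:R b4@12:L b5@14:L b6@15:R]
Beat 7 (R): throw ball2 h=3 -> lands@10:L; in-air after throw: [b1@9:R b2@10:L b3@11:R b4@12:L b5@14:L b6@15:R]
Beat 8 (L): throw ball7 h=9 -> lands@17:R; in-air after throw: [b1@9:R b2@10:L b3@11:R b4@12:L b5@14:L b6@15:R b7@17:R]
Beat 9 (R): throw ball1 h=9 -> lands@18:L; in-air after throw: [b2@10:L b3@11:R b4@12:L b5@14:L b6@15:R b7@17:R b1@18:L]
Beat 10 (L): throw ball2 h=3 -> lands@13:R; in-air after throw: [b3@11:R b4@12:L b2@13:R b5@14:L b6@15:R b7@17:R b1@18:L]
Beat 11 (R): throw ball3 h=9 -> lands@20:L; in-air after throw: [b4@12:L b2@13:R b5@14:L b6@15:R b7@17:R b1@18:L b3@20:L]
Beat 12 (L): throw ball4 h=9 -> lands@21:R; in-air after throw: [b2@13:R b5@14:L b6@15:R b7@17:R b1@18:L b3@20:L b4@21:R]
Beat 13 (R): throw ball2 h=3 -> lands@16:L; in-air after throw: [b5@14:L b6@15:R b2@16:L b7@17:R b1@18:L b3@20:L b4@21:R]
Beat 14 (L): throw ball5 h=9 -> lands@23:R; in-air after throw: [b6@15:R b2@16:L b7@17:R b1@18:L b3@20:L b4@21:R b5@23:R]

Answer: ball6:lands@15:R ball2:lands@16:L ball7:lands@17:R ball1:lands@18:L ball3:lands@20:L ball4:lands@21:R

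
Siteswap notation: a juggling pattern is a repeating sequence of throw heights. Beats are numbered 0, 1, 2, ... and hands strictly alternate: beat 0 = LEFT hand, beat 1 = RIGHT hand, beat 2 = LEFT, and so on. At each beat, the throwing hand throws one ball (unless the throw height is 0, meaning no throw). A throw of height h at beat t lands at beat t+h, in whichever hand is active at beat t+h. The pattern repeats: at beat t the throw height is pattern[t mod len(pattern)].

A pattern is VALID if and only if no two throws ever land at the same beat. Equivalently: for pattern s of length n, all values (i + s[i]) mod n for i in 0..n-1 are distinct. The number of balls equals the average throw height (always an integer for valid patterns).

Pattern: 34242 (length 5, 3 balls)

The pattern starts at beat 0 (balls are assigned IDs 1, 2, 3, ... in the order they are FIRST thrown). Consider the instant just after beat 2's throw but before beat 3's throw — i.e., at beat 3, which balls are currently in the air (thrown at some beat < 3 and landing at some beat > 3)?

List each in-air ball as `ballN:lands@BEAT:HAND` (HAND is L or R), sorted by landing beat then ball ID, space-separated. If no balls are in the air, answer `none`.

Answer: ball3:lands@4:L ball2:lands@5:R

Derivation:
Beat 0 (L): throw ball1 h=3 -> lands@3:R; in-air after throw: [b1@3:R]
Beat 1 (R): throw ball2 h=4 -> lands@5:R; in-air after throw: [b1@3:R b2@5:R]
Beat 2 (L): throw ball3 h=2 -> lands@4:L; in-air after throw: [b1@3:R b3@4:L b2@5:R]
Beat 3 (R): throw ball1 h=4 -> lands@7:R; in-air after throw: [b3@4:L b2@5:R b1@7:R]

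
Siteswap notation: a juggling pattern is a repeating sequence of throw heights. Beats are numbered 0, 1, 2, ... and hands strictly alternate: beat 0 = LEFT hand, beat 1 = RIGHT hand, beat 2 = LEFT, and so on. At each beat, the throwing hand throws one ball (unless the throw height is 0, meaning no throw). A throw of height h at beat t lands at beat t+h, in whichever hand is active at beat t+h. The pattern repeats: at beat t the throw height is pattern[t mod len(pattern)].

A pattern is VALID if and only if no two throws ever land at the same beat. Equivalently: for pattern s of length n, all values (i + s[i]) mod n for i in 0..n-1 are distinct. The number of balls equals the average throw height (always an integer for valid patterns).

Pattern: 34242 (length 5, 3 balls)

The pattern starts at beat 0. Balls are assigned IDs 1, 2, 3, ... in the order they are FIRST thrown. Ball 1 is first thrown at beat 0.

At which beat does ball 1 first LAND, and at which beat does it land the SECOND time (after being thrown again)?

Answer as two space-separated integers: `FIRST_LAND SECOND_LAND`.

Beat 0 (L): throw ball1 h=3 -> lands@3:R; in-air after throw: [b1@3:R]
Beat 1 (R): throw ball2 h=4 -> lands@5:R; in-air after throw: [b1@3:R b2@5:R]
Beat 2 (L): throw ball3 h=2 -> lands@4:L; in-air after throw: [b1@3:R b3@4:L b2@5:R]
Beat 3 (R): throw ball1 h=4 -> lands@7:R; in-air after throw: [b3@4:L b2@5:R b1@7:R]
Beat 4 (L): throw ball3 h=2 -> lands@6:L; in-air after throw: [b2@5:R b3@6:L b1@7:R]
Beat 5 (R): throw ball2 h=3 -> lands@8:L; in-air after throw: [b3@6:L b1@7:R b2@8:L]
Beat 6 (L): throw ball3 h=4 -> lands@10:L; in-air after throw: [b1@7:R b2@8:L b3@10:L]
Beat 7 (R): throw ball1 h=2 -> lands@9:R; in-air after throw: [b2@8:L b1@9:R b3@10:L]
Ball 1: thrown@0 h=3 -> first land @3; rethrown@3 h=4 -> second land @7

Answer: 3 7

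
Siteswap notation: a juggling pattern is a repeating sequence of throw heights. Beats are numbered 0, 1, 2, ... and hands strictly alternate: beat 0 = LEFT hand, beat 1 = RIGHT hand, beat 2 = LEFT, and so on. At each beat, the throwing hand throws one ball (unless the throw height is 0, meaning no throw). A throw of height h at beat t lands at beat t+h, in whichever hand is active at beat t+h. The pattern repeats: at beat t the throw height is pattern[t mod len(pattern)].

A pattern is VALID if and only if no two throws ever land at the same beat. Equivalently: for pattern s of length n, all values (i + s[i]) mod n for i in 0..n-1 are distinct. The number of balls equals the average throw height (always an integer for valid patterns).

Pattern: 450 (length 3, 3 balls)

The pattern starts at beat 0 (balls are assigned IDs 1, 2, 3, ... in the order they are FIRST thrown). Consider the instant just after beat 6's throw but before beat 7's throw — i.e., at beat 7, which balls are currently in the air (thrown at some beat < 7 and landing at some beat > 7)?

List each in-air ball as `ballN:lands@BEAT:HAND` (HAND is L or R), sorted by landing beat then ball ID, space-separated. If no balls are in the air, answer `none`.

Answer: ball1:lands@9:R ball2:lands@10:L

Derivation:
Beat 0 (L): throw ball1 h=4 -> lands@4:L; in-air after throw: [b1@4:L]
Beat 1 (R): throw ball2 h=5 -> lands@6:L; in-air after throw: [b1@4:L b2@6:L]
Beat 3 (R): throw ball3 h=4 -> lands@7:R; in-air after throw: [b1@4:L b2@6:L b3@7:R]
Beat 4 (L): throw ball1 h=5 -> lands@9:R; in-air after throw: [b2@6:L b3@7:R b1@9:R]
Beat 6 (L): throw ball2 h=4 -> lands@10:L; in-air after throw: [b3@7:R b1@9:R b2@10:L]
Beat 7 (R): throw ball3 h=5 -> lands@12:L; in-air after throw: [b1@9:R b2@10:L b3@12:L]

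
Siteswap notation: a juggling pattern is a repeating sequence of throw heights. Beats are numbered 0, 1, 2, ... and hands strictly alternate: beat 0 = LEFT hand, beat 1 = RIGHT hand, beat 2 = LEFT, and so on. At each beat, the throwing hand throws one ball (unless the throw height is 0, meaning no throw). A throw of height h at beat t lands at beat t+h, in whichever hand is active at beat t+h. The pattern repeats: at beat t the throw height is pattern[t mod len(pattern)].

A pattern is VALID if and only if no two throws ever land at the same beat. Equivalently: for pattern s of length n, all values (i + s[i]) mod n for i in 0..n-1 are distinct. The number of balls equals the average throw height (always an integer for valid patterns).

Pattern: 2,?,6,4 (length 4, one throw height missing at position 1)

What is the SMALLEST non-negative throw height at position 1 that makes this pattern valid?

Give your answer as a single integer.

Answer: 0

Derivation:
i=0: (0 + 2) mod 4 = 2
i=1: s[i]=? (unknown)
i=2: (2 + 6) mod 4 = 0
i=3: (3 + 4) mod 4 = 3
Known residues: [0, 2, 3]; need a permutation of 0..3, so missing residue r = 1
Need (1 + s) mod 4 = 1; smallest s = (1 - 1) mod 4 = 0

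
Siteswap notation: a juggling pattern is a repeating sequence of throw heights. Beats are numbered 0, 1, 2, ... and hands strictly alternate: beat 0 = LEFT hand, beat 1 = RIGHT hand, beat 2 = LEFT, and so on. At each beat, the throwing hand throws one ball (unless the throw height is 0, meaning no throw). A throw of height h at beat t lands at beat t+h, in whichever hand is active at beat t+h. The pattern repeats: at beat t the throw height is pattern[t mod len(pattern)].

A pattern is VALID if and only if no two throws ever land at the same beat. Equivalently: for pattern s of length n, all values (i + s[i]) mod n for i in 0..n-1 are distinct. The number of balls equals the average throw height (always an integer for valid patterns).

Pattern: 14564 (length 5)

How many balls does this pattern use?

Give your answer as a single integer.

Pattern = [1, 4, 5, 6, 4], length n = 5
  position 0: throw height = 1, running sum = 1
  position 1: throw height = 4, running sum = 5
  position 2: throw height = 5, running sum = 10
  position 3: throw height = 6, running sum = 16
  position 4: throw height = 4, running sum = 20
Total sum = 20; balls = sum / n = 20 / 5 = 4

Answer: 4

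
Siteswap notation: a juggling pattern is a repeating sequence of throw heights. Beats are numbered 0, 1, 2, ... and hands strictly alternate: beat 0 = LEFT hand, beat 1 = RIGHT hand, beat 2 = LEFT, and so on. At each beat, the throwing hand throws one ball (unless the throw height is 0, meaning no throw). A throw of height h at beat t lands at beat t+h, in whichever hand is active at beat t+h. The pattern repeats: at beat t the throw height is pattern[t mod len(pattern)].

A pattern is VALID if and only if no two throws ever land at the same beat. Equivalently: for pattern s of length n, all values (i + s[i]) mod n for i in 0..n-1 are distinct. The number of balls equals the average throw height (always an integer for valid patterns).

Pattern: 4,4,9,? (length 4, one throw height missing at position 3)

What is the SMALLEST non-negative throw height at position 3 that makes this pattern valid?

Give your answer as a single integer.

i=0: (0 + 4) mod 4 = 0
i=1: (1 + 4) mod 4 = 1
i=2: (2 + 9) mod 4 = 3
i=3: s[i]=? (unknown)
Known residues: [0, 1, 3]; need a permutation of 0..3, so missing residue r = 2
Need (3 + s) mod 4 = 2; smallest s = (2 - 3) mod 4 = 3

Answer: 3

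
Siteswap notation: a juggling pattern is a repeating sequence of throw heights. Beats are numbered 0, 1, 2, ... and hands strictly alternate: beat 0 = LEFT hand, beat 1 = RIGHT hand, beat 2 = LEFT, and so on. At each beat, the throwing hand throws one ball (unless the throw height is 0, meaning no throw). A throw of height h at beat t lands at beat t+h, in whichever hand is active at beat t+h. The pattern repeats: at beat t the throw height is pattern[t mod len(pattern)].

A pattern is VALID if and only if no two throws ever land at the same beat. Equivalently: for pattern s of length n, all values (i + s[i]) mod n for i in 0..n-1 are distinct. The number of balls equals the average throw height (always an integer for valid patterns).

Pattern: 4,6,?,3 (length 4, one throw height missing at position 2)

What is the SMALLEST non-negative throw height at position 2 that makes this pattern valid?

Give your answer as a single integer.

Answer: 3

Derivation:
i=0: (0 + 4) mod 4 = 0
i=1: (1 + 6) mod 4 = 3
i=2: s[i]=? (unknown)
i=3: (3 + 3) mod 4 = 2
Known residues: [0, 2, 3]; need a permutation of 0..3, so missing residue r = 1
Need (2 + s) mod 4 = 1; smallest s = (1 - 2) mod 4 = 3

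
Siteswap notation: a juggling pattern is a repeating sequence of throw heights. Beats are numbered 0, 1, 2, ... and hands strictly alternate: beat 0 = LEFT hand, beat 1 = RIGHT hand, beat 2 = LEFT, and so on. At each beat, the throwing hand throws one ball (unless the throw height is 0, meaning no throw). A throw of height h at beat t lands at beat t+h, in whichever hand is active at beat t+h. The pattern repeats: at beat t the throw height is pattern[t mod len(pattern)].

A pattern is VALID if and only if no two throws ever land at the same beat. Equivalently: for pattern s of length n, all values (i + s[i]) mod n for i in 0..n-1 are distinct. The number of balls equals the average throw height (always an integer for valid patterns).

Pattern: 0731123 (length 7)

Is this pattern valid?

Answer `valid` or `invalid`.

i=0: (i + s[i]) mod n = (0 + 0) mod 7 = 0
i=1: (i + s[i]) mod n = (1 + 7) mod 7 = 1
i=2: (i + s[i]) mod n = (2 + 3) mod 7 = 5
i=3: (i + s[i]) mod n = (3 + 1) mod 7 = 4
i=4: (i + s[i]) mod n = (4 + 1) mod 7 = 5
i=5: (i + s[i]) mod n = (5 + 2) mod 7 = 0
i=6: (i + s[i]) mod n = (6 + 3) mod 7 = 2
Residues: [0, 1, 5, 4, 5, 0, 2], distinct: False

Answer: invalid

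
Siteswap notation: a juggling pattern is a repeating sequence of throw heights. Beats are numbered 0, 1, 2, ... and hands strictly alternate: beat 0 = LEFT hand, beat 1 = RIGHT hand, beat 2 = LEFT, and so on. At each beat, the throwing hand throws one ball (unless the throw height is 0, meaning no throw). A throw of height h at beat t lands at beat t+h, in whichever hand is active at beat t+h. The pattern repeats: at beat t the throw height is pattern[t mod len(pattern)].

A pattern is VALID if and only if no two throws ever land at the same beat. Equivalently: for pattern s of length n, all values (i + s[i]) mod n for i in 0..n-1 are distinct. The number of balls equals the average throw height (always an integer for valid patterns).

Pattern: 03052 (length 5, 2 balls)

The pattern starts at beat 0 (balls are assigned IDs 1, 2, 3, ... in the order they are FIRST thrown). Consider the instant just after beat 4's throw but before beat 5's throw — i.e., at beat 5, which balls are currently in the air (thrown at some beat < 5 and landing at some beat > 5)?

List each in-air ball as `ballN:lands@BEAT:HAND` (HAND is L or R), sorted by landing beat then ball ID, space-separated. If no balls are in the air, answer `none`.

Beat 1 (R): throw ball1 h=3 -> lands@4:L; in-air after throw: [b1@4:L]
Beat 3 (R): throw ball2 h=5 -> lands@8:L; in-air after throw: [b1@4:L b2@8:L]
Beat 4 (L): throw ball1 h=2 -> lands@6:L; in-air after throw: [b1@6:L b2@8:L]

Answer: ball1:lands@6:L ball2:lands@8:L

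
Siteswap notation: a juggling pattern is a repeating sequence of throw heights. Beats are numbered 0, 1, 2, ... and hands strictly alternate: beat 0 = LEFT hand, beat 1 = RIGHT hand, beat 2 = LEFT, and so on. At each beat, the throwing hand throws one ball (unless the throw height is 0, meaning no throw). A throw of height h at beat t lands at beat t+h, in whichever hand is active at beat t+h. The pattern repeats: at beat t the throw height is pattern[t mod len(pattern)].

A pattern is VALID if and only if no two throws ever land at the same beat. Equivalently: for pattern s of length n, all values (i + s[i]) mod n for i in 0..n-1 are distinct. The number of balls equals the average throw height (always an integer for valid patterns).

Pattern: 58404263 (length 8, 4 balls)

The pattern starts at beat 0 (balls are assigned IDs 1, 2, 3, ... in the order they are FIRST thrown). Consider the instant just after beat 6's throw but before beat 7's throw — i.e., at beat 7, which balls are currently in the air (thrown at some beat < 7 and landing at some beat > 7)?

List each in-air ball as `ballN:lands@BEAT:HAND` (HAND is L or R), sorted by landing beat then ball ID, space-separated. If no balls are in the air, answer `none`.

Beat 0 (L): throw ball1 h=5 -> lands@5:R; in-air after throw: [b1@5:R]
Beat 1 (R): throw ball2 h=8 -> lands@9:R; in-air after throw: [b1@5:R b2@9:R]
Beat 2 (L): throw ball3 h=4 -> lands@6:L; in-air after throw: [b1@5:R b3@6:L b2@9:R]
Beat 4 (L): throw ball4 h=4 -> lands@8:L; in-air after throw: [b1@5:R b3@6:L b4@8:L b2@9:R]
Beat 5 (R): throw ball1 h=2 -> lands@7:R; in-air after throw: [b3@6:L b1@7:R b4@8:L b2@9:R]
Beat 6 (L): throw ball3 h=6 -> lands@12:L; in-air after throw: [b1@7:R b4@8:L b2@9:R b3@12:L]
Beat 7 (R): throw ball1 h=3 -> lands@10:L; in-air after throw: [b4@8:L b2@9:R b1@10:L b3@12:L]

Answer: ball4:lands@8:L ball2:lands@9:R ball3:lands@12:L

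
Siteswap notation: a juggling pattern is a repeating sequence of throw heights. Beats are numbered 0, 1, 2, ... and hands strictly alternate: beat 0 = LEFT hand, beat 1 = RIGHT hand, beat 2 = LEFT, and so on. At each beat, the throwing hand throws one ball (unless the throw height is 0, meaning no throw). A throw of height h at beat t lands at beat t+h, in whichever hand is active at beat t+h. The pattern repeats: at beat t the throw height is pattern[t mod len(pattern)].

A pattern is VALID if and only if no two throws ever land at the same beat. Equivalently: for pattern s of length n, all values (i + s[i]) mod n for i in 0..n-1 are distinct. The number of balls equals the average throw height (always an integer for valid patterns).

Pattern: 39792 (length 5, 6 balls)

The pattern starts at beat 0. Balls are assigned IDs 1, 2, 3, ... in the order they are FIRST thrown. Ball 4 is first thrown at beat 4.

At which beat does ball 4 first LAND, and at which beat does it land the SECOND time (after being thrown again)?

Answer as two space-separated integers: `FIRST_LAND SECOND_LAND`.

Answer: 6 15

Derivation:
Beat 0 (L): throw ball1 h=3 -> lands@3:R; in-air after throw: [b1@3:R]
Beat 1 (R): throw ball2 h=9 -> lands@10:L; in-air after throw: [b1@3:R b2@10:L]
Beat 2 (L): throw ball3 h=7 -> lands@9:R; in-air after throw: [b1@3:R b3@9:R b2@10:L]
Beat 3 (R): throw ball1 h=9 -> lands@12:L; in-air after throw: [b3@9:R b2@10:L b1@12:L]
Beat 4 (L): throw ball4 h=2 -> lands@6:L; in-air after throw: [b4@6:L b3@9:R b2@10:L b1@12:L]
Beat 5 (R): throw ball5 h=3 -> lands@8:L; in-air after throw: [b4@6:L b5@8:L b3@9:R b2@10:L b1@12:L]
Beat 6 (L): throw ball4 h=9 -> lands@15:R; in-air after throw: [b5@8:L b3@9:R b2@10:L b1@12:L b4@15:R]
Beat 7 (R): throw ball6 h=7 -> lands@14:L; in-air after throw: [b5@8:L b3@9:R b2@10:L b1@12:L b6@14:L b4@15:R]
Beat 8 (L): throw ball5 h=9 -> lands@17:R; in-air after throw: [b3@9:R b2@10:L b1@12:L b6@14:L b4@15:R b5@17:R]
Beat 9 (R): throw ball3 h=2 -> lands@11:R; in-air after throw: [b2@10:L b3@11:R b1@12:L b6@14:L b4@15:R b5@17:R]
Beat 10 (L): throw ball2 h=3 -> lands@13:R; in-air after throw: [b3@11:R b1@12:L b2@13:R b6@14:L b4@15:R b5@17:R]
Beat 11 (R): throw ball3 h=9 -> lands@20:L; in-air after throw: [b1@12:L b2@13:R b6@14:L b4@15:R b5@17:R b3@20:L]
Beat 12 (L): throw ball1 h=7 -> lands@19:R; in-air after throw: [b2@13:R b6@14:L b4@15:R b5@17:R b1@19:R b3@20:L]
Beat 13 (R): throw ball2 h=9 -> lands@22:L; in-air after throw: [b6@14:L b4@15:R b5@17:R b1@19:R b3@20:L b2@22:L]
Beat 14 (L): throw ball6 h=2 -> lands@16:L; in-air after throw: [b4@15:R b6@16:L b5@17:R b1@19:R b3@20:L b2@22:L]
Ball 4: thrown@4 h=2 -> first land @6; rethrown@6 h=9 -> second land @15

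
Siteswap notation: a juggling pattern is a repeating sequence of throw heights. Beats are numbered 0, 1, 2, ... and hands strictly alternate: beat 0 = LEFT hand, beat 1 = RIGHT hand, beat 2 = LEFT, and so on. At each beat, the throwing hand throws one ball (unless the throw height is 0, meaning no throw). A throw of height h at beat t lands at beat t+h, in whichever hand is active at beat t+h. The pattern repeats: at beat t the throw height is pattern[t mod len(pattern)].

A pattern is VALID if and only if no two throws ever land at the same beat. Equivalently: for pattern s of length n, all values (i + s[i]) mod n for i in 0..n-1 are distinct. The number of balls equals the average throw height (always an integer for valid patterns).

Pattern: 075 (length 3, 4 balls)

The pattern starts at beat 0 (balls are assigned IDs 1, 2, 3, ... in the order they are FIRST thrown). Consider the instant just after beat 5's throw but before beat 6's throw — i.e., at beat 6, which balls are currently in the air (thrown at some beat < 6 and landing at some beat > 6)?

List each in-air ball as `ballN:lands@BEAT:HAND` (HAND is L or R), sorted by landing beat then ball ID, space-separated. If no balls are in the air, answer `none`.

Answer: ball2:lands@7:R ball1:lands@8:L ball4:lands@10:L ball3:lands@11:R

Derivation:
Beat 1 (R): throw ball1 h=7 -> lands@8:L; in-air after throw: [b1@8:L]
Beat 2 (L): throw ball2 h=5 -> lands@7:R; in-air after throw: [b2@7:R b1@8:L]
Beat 4 (L): throw ball3 h=7 -> lands@11:R; in-air after throw: [b2@7:R b1@8:L b3@11:R]
Beat 5 (R): throw ball4 h=5 -> lands@10:L; in-air after throw: [b2@7:R b1@8:L b4@10:L b3@11:R]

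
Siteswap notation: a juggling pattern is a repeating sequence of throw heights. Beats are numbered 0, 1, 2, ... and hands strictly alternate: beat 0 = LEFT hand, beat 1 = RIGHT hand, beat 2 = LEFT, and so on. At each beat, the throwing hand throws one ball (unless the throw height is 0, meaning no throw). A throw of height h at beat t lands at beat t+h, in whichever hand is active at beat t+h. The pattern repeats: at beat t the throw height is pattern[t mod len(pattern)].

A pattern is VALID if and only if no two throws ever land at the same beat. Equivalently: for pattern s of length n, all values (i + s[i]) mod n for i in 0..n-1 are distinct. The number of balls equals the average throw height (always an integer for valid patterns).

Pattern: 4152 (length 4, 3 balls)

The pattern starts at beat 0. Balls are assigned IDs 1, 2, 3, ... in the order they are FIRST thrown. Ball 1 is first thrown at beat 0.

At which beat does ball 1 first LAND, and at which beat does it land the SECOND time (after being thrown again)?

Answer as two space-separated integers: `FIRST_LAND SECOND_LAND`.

Answer: 4 8

Derivation:
Beat 0 (L): throw ball1 h=4 -> lands@4:L; in-air after throw: [b1@4:L]
Beat 1 (R): throw ball2 h=1 -> lands@2:L; in-air after throw: [b2@2:L b1@4:L]
Beat 2 (L): throw ball2 h=5 -> lands@7:R; in-air after throw: [b1@4:L b2@7:R]
Beat 3 (R): throw ball3 h=2 -> lands@5:R; in-air after throw: [b1@4:L b3@5:R b2@7:R]
Beat 4 (L): throw ball1 h=4 -> lands@8:L; in-air after throw: [b3@5:R b2@7:R b1@8:L]
Beat 5 (R): throw ball3 h=1 -> lands@6:L; in-air after throw: [b3@6:L b2@7:R b1@8:L]
Beat 6 (L): throw ball3 h=5 -> lands@11:R; in-air after throw: [b2@7:R b1@8:L b3@11:R]
Beat 7 (R): throw ball2 h=2 -> lands@9:R; in-air after throw: [b1@8:L b2@9:R b3@11:R]
Beat 8 (L): throw ball1 h=4 -> lands@12:L; in-air after throw: [b2@9:R b3@11:R b1@12:L]
Ball 1: thrown@0 h=4 -> first land @4; rethrown@4 h=4 -> second land @8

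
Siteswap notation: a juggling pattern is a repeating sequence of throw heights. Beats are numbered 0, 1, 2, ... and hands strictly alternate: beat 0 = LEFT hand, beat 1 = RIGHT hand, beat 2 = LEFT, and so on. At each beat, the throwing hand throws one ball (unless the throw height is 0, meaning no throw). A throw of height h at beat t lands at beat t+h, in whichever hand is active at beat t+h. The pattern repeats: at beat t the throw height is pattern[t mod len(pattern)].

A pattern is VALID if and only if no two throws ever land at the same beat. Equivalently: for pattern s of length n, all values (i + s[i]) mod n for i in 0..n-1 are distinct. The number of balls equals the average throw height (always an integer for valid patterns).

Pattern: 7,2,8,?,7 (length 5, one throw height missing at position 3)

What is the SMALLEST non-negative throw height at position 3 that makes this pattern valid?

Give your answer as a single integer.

Answer: 1

Derivation:
i=0: (0 + 7) mod 5 = 2
i=1: (1 + 2) mod 5 = 3
i=2: (2 + 8) mod 5 = 0
i=3: s[i]=? (unknown)
i=4: (4 + 7) mod 5 = 1
Known residues: [0, 1, 2, 3]; need a permutation of 0..4, so missing residue r = 4
Need (3 + s) mod 5 = 4; smallest s = (4 - 3) mod 5 = 1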